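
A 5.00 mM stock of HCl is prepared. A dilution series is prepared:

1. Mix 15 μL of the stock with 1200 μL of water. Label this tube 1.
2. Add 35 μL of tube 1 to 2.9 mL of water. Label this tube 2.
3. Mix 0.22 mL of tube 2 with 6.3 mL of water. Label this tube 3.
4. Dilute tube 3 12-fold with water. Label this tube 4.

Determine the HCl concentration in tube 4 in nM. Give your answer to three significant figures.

2.07 nM

Step 1: 15 μL + 1200 μL = 1215 μL total → factor 1215/15 = 81
Step 2: 35 μL + 2.9 mL = 2935 μL total → factor 2935/35 = 83.857
Step 3: 0.22 mL + 6.3 mL = 6.52 mL total → factor 6.52/0.22 = 29.636
Step 4: 12-fold → factor 12
Overall dilution factor = 81 × 83.857 × 29.636 × 12 = 2.4156 × 10^6
Final = 5.00 mM / 2.4156 × 10^6 = 2.070 × 10^-6 mM = 2.07 nM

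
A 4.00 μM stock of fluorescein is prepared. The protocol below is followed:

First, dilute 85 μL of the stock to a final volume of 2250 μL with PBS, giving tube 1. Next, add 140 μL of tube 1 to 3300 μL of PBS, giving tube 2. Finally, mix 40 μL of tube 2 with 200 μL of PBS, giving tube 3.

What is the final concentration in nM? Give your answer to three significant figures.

Step 1: 85 μL brought to 2250 μL → factor 2250/85 = 26.471
Step 2: 140 μL + 3300 μL = 3440 μL total → factor 3440/140 = 24.571
Step 3: 40 μL + 200 μL = 240 μL total → factor 240/40 = 6
Overall dilution factor = 26.471 × 24.571 × 6 = 3902.5
Final = 4.00 μM / 3902.5 = 0.001025 μM = 1.02 nM

1.02 nM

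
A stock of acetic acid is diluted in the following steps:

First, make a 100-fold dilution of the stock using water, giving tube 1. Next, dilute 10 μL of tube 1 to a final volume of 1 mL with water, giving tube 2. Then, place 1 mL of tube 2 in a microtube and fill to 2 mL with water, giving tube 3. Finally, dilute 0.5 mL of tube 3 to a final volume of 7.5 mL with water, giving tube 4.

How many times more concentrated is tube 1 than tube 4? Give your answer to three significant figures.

3.00 × 10^3

Step 1: 100-fold → factor 100
Step 2: 10 μL brought to 1 mL → factor 1000/10 = 100
Step 3: 1 mL brought to 2 mL → factor 2/1 = 2
Step 4: 0.5 mL brought to 7.5 mL → factor 7.5/0.5 = 15
Dilution factor to tube 1 = 100; to tube 4 = 3 × 10^5
[tube 1]/[tube 4] = (factor to tube 4)/(factor to tube 1) = 3 × 10^5/100 = 3.00 × 10^3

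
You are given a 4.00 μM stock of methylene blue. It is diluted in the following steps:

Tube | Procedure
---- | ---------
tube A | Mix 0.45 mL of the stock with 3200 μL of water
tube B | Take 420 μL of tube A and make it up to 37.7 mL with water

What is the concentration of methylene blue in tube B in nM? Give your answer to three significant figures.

Step 1: 0.45 mL + 3200 μL = 3.65 mL total → factor 3.65/0.45 = 8.1111
Step 2: 420 μL brought to 37.7 mL → factor 37700/420 = 89.762
Overall dilution factor = 8.1111 × 89.762 = 728.07
Final = 4.00 μM / 728.07 = 0.005494 μM = 5.49 nM

5.49 nM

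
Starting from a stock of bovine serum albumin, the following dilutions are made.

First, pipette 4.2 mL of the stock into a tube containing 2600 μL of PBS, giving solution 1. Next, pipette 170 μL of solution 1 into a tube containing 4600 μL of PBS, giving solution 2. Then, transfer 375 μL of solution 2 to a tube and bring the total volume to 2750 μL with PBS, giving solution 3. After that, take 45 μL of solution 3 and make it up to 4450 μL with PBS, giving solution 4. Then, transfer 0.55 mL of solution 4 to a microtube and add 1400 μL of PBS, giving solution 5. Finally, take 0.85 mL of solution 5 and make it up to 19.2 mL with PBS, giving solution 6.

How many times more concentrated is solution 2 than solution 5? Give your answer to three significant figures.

2.57 × 10^3

Step 1: 4.2 mL + 2600 μL = 6.8 mL total → factor 6.8/4.2 = 1.619
Step 2: 170 μL + 4600 μL = 4770 μL total → factor 4770/170 = 28.059
Step 3: 375 μL brought to 2750 μL → factor 2750/375 = 7.3333
Step 4: 45 μL brought to 4450 μL → factor 4450/45 = 98.889
Step 5: 0.55 mL + 1400 μL = 1.95 mL total → factor 1.95/0.55 = 3.5455
Dilution factor to solution 2 = 45.429; to solution 5 = 1.168 × 10^5
[solution 2]/[solution 5] = (factor to solution 5)/(factor to solution 2) = 1.168 × 10^5/45.429 = 2.57 × 10^3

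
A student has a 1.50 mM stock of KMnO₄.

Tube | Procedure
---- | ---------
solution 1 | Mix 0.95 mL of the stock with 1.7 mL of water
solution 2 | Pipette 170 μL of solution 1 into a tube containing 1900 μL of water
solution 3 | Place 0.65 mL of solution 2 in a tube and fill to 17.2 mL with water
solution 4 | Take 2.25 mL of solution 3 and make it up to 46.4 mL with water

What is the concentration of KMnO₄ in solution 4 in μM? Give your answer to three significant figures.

0.0809 μM

Step 1: 0.95 mL + 1.7 mL = 2.65 mL total → factor 2.65/0.95 = 2.7895
Step 2: 170 μL + 1900 μL = 2070 μL total → factor 2070/170 = 12.176
Step 3: 0.65 mL brought to 17.2 mL → factor 17.2/0.65 = 26.462
Step 4: 2.25 mL brought to 46.4 mL → factor 46.4/2.25 = 20.622
Overall dilution factor = 2.7895 × 12.176 × 26.462 × 20.622 = 18535
Final = 1.50 mM / 18535 = 8.093 × 10^-5 mM = 0.0809 μM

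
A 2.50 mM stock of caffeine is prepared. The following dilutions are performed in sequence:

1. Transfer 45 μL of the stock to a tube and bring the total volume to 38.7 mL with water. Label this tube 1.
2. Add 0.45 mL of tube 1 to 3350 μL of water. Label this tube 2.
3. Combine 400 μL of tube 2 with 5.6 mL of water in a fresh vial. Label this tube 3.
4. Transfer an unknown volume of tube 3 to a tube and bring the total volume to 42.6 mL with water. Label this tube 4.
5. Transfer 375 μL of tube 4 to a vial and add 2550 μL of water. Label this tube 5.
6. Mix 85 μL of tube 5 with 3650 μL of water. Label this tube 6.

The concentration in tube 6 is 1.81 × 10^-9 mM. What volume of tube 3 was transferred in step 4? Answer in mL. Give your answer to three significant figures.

1.15 mL

Step 1: 45 μL brought to 38.7 mL → factor 38700/45 = 860
Step 2: 0.45 mL + 3350 μL = 3.8 mL total → factor 3.8/0.45 = 8.4444
Step 3: 400 μL + 5.6 mL = 6000 μL total → factor 6000/400 = 15
Step 4: v brought to 42.6 mL → factor = 42.6 mL/v
Step 5: 375 μL + 2550 μL = 2925 μL total → factor 2925/375 = 7.8
Step 6: 85 μL + 3650 μL = 3735 μL total → factor 3735/85 = 43.941
Product of known-step factors = 3.7336 × 10^7
Overall factor = 2.50 mM / (1.81 × 10^-9 mM) = 1.3812 × 10^9
Step-4 factor = 1.3812 × 10^9 / 3.7336 × 10^7 = 36.994
v = 42.6 mL / 36.994 = 1.15 mL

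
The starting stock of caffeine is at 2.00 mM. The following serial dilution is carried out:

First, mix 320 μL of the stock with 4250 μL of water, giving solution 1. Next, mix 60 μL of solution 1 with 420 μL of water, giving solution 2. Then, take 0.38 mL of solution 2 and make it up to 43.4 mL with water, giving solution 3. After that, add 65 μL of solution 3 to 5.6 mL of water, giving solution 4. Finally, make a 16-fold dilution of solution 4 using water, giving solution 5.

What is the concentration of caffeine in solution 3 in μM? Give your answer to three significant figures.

Step 1: 320 μL + 4250 μL = 4570 μL total → factor 4570/320 = 14.281
Step 2: 60 μL + 420 μL = 480 μL total → factor 480/60 = 8
Step 3: 0.38 mL brought to 43.4 mL → factor 43.4/0.38 = 114.21
Dilution factor through solution 3 = 14.281 × 8 × 114.21 = 13049
[solution 3] = 2.00 mM / 13049 = 0.0001533 mM = 0.153 μM

0.153 μM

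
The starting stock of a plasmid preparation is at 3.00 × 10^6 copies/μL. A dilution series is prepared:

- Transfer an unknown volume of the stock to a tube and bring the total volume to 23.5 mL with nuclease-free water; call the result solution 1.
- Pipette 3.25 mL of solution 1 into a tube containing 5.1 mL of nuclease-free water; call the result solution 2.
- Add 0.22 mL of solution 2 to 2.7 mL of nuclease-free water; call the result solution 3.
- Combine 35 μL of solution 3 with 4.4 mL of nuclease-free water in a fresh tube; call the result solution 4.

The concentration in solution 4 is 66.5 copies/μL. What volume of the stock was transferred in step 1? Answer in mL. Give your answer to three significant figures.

2.25 mL

Step 1: v brought to 23.5 mL → factor = 23.5 mL/v
Step 2: 3.25 mL + 5.1 mL = 8.35 mL total → factor 8.35/3.25 = 2.5692
Step 3: 0.22 mL + 2.7 mL = 2.92 mL total → factor 2.92/0.22 = 13.273
Step 4: 35 μL + 4.4 mL = 4435 μL total → factor 4435/35 = 126.71
Product of known-step factors = 4321
Overall factor = 3.00 × 10^6 copies/μL / (66.5 copies/μL) = 45113
Step-1 factor = 45113 / 4321 = 10.44
v = 23.5 mL / 10.44 = 2.25 mL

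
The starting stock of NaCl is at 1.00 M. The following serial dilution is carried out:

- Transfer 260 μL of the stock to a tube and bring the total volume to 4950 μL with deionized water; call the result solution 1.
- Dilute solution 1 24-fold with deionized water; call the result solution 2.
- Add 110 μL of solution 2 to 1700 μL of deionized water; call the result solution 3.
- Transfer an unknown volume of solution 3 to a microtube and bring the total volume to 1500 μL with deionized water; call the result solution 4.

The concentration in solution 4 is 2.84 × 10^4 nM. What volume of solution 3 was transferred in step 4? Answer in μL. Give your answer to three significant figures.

Step 1: 260 μL brought to 4950 μL → factor 4950/260 = 19.038
Step 2: 24-fold → factor 24
Step 3: 110 μL + 1700 μL = 1810 μL total → factor 1810/110 = 16.455
Step 4: v brought to 1500 μL → factor = 1500 μL/v
Product of known-step factors = 7518.5
Overall factor = 1.00 M / (2.84 × 10^4 nM) = 35211
Step-4 factor = 35211 / 7518.5 = 4.6833
v = 1500 μL / 4.6833 = 320 μL

320 μL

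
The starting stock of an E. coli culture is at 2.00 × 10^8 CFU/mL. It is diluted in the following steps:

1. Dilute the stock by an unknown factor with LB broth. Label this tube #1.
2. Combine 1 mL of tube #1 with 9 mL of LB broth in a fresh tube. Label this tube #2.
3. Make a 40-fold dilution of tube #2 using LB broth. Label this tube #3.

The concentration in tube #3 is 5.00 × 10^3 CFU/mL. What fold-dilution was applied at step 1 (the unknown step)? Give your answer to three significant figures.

100-fold

Step 1: unknown factor x
Step 2: 1 mL + 9 mL = 10 mL total → factor 10/1 = 10
Step 3: 40-fold → factor 40
Product of known-step factors = 400
Overall factor = 2.00 × 10^8 CFU/mL / (5.00 × 10^3 CFU/mL) = 40000
x = 40000 / 400 = 100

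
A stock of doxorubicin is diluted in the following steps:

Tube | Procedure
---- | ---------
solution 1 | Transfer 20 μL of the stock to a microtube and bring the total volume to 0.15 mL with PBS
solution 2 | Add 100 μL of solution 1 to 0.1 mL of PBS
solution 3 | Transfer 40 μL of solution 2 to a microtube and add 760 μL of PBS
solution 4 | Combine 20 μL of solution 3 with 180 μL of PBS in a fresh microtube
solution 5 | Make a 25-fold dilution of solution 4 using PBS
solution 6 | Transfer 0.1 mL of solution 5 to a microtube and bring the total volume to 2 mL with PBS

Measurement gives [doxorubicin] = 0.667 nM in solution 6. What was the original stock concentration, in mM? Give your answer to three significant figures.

1.00 mM

Step 1: 20 μL brought to 0.15 mL → factor 150/20 = 7.5
Step 2: 100 μL + 0.1 mL = 200 μL total → factor 200/100 = 2
Step 3: 40 μL + 760 μL = 800 μL total → factor 800/40 = 20
Step 4: 20 μL + 180 μL = 200 μL total → factor 200/20 = 10
Step 5: 25-fold → factor 25
Step 6: 0.1 mL brought to 2 mL → factor 2/0.1 = 20
Overall dilution factor = 7.5 × 2 × 20 × 10 × 25 × 20 = 1.5 × 10^6
Stock = 0.667 nM × 1.5 × 10^6 = 1.000 × 10^6 nM = 1.00 mM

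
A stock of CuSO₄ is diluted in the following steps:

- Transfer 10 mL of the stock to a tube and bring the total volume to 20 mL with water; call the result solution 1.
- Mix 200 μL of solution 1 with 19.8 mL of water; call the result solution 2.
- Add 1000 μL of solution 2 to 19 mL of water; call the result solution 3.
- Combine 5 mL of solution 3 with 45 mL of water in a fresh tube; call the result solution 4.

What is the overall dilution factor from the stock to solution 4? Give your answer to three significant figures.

Step 1: 10 mL brought to 20 mL → factor 20/10 = 2
Step 2: 200 μL + 19.8 mL = 20000 μL total → factor 20000/200 = 100
Step 3: 1000 μL + 19 mL = 20000 μL total → factor 20000/1000 = 20
Step 4: 5 mL + 45 mL = 50 mL total → factor 50/5 = 10
Overall dilution factor = 2 × 100 × 20 × 10 = 40000

4.00 × 10^4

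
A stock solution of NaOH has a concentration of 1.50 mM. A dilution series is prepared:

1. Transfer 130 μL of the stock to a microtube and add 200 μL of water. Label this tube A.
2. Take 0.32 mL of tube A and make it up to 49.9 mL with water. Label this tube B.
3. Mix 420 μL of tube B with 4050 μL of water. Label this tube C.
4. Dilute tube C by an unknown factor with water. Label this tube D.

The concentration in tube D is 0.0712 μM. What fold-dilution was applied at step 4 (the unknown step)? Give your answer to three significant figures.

5.00-fold

Step 1: 130 μL + 200 μL = 330 μL total → factor 330/130 = 2.5385
Step 2: 0.32 mL brought to 49.9 mL → factor 49.9/0.32 = 155.94
Step 3: 420 μL + 4050 μL = 4470 μL total → factor 4470/420 = 10.643
Step 4: unknown factor x
Product of known-step factors = 4212.9
Overall factor = 1.50 mM / (0.0712 μM) = 21067
x = 21067 / 4212.9 = 5.00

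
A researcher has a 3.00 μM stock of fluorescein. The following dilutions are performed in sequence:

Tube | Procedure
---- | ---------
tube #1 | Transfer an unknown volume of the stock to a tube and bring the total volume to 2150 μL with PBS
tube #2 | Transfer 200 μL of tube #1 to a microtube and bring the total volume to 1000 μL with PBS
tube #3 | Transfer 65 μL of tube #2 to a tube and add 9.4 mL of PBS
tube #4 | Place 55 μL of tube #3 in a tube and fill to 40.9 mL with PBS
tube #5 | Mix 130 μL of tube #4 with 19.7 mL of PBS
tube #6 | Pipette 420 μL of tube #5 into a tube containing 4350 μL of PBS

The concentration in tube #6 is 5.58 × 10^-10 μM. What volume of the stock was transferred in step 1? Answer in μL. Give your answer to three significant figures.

375 μL

Step 1: v brought to 2150 μL → factor = 2150 μL/v
Step 2: 200 μL brought to 1000 μL → factor 1000/200 = 5
Step 3: 65 μL + 9.4 mL = 9465 μL total → factor 9465/65 = 145.62
Step 4: 55 μL brought to 40.9 mL → factor 40900/55 = 743.64
Step 5: 130 μL + 19.7 mL = 19830 μL total → factor 19830/130 = 152.54
Step 6: 420 μL + 4350 μL = 4770 μL total → factor 4770/420 = 11.357
Product of known-step factors = 9.3796 × 10^8
Overall factor = 3.00 μM / (5.58 × 10^-10 μM) = 5.3763 × 10^9
Step-1 factor = 5.3763 × 10^9 / 9.3796 × 10^8 = 5.7319
v = 2150 μL / 5.7319 = 375 μL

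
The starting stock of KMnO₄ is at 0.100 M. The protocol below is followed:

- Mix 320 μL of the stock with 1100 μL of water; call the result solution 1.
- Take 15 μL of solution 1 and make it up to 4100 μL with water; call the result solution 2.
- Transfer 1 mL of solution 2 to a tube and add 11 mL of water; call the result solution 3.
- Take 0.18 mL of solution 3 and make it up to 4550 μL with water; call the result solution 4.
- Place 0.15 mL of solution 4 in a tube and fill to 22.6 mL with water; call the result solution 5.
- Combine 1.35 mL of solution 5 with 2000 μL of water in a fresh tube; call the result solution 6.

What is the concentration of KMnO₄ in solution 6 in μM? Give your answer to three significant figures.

0.000727 μM

Step 1: 320 μL + 1100 μL = 1420 μL total → factor 1420/320 = 4.4375
Step 2: 15 μL brought to 4100 μL → factor 4100/15 = 273.33
Step 3: 1 mL + 11 mL = 12 mL total → factor 12/1 = 12
Step 4: 0.18 mL brought to 4550 μL → factor 4.55/0.18 = 25.278
Step 5: 0.15 mL brought to 22.6 mL → factor 22.6/0.15 = 150.67
Step 6: 1.35 mL + 2000 μL = 3.35 mL total → factor 3.35/1.35 = 2.4815
Overall dilution factor = 4.4375 × 273.33 × 12 × 25.278 × 150.67 × 2.4815 = 1.3756 × 10^8
Final = 0.100 M / 1.3756 × 10^8 = 7.270 × 10^-10 M = 0.000727 μM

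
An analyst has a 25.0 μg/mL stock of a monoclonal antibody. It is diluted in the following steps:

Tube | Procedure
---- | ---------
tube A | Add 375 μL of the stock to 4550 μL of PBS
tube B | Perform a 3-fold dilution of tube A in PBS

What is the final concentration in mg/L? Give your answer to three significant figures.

0.635 mg/L

Step 1: 375 μL + 4550 μL = 4925 μL total → factor 4925/375 = 13.133
Step 2: 3-fold → factor 3
Overall dilution factor = 13.133 × 3 = 39.4
Final = 25.0 μg/mL / 39.4 = 0.6345 μg/mL = 0.635 mg/L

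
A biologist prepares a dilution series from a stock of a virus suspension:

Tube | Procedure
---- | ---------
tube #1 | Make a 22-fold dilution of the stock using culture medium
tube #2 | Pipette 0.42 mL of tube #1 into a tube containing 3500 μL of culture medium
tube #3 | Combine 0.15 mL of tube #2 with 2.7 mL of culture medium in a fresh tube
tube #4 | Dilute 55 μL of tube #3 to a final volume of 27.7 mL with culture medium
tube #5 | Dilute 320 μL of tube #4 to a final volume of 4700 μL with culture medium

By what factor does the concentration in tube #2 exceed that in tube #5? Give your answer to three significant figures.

1.41 × 10^5

Step 1: 22-fold → factor 22
Step 2: 0.42 mL + 3500 μL = 3.92 mL total → factor 3.92/0.42 = 9.3333
Step 3: 0.15 mL + 2.7 mL = 2.85 mL total → factor 2.85/0.15 = 19
Step 4: 55 μL brought to 27.7 mL → factor 27700/55 = 503.64
Step 5: 320 μL brought to 4700 μL → factor 4700/320 = 14.688
Dilution factor to tube #2 = 205.33; to tube #5 = 2.8859 × 10^7
[tube #2]/[tube #5] = (factor to tube #5)/(factor to tube #2) = 2.8859 × 10^7/205.33 = 1.41 × 10^5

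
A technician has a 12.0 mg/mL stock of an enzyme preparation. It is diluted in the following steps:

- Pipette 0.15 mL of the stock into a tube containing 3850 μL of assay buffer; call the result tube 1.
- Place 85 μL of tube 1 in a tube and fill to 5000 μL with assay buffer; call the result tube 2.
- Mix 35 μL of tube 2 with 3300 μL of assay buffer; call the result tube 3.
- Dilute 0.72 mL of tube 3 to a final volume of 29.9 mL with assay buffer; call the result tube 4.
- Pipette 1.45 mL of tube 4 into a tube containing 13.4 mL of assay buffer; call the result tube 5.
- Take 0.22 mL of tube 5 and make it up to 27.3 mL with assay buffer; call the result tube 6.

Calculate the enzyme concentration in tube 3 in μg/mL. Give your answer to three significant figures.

0.0803 μg/mL

Step 1: 0.15 mL + 3850 μL = 4 mL total → factor 4/0.15 = 26.667
Step 2: 85 μL brought to 5000 μL → factor 5000/85 = 58.824
Step 3: 35 μL + 3300 μL = 3335 μL total → factor 3335/35 = 95.286
Dilution factor through tube 3 = 26.667 × 58.824 × 95.286 = 1.4947 × 10^5
[tube 3] = 12.0 mg/mL / 1.4947 × 10^5 = 8.028 × 10^-5 mg/mL = 0.0803 μg/mL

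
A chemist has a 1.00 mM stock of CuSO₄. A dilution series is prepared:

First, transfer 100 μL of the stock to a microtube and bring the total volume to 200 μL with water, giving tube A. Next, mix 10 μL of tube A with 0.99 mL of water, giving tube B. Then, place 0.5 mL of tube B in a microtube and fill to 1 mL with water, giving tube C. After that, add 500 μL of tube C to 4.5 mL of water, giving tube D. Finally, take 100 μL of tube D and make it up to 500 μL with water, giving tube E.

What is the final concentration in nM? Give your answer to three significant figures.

50.0 nM

Step 1: 100 μL brought to 200 μL → factor 200/100 = 2
Step 2: 10 μL + 0.99 mL = 1000 μL total → factor 1000/10 = 100
Step 3: 0.5 mL brought to 1 mL → factor 1/0.5 = 2
Step 4: 500 μL + 4.5 mL = 5000 μL total → factor 5000/500 = 10
Step 5: 100 μL brought to 500 μL → factor 500/100 = 5
Overall dilution factor = 2 × 100 × 2 × 10 × 5 = 20000
Final = 1.00 mM / 20000 = 5.000 × 10^-5 mM = 50.0 nM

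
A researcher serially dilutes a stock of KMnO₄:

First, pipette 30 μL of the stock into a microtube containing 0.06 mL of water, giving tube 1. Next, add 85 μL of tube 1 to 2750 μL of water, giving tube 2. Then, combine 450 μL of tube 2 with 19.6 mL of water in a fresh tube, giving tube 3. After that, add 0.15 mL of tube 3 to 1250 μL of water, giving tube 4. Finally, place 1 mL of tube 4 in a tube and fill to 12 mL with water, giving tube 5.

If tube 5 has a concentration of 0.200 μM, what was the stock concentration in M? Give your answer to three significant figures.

0.0999 M

Step 1: 30 μL + 0.06 mL = 90 μL total → factor 90/30 = 3
Step 2: 85 μL + 2750 μL = 2835 μL total → factor 2835/85 = 33.353
Step 3: 450 μL + 19.6 mL = 20050 μL total → factor 20050/450 = 44.556
Step 4: 0.15 mL + 1250 μL = 1.4 mL total → factor 1.4/0.15 = 9.3333
Step 5: 1 mL brought to 12 mL → factor 12/1 = 12
Overall dilution factor = 3 × 33.353 × 44.556 × 9.3333 × 12 = 4.9932 × 10^5
Stock = 0.200 μM × 4.9932 × 10^5 = 9.986 × 10^4 μM = 0.0999 M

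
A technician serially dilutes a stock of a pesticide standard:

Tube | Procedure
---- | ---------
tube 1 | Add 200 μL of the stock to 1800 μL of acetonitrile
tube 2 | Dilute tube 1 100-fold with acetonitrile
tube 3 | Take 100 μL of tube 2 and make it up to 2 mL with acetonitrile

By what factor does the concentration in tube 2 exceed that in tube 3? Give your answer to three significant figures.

Step 1: 200 μL + 1800 μL = 2000 μL total → factor 2000/200 = 10
Step 2: 100-fold → factor 100
Step 3: 100 μL brought to 2 mL → factor 2000/100 = 20
Dilution factor to tube 2 = 1000; to tube 3 = 20000
[tube 2]/[tube 3] = (factor to tube 3)/(factor to tube 2) = 20000/1000 = 20.0

20.0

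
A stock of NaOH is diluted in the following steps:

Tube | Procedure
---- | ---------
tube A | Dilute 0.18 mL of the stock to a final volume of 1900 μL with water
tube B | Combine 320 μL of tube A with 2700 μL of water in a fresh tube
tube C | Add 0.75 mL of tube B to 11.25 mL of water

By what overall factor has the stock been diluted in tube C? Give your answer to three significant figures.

Step 1: 0.18 mL brought to 1900 μL → factor 1.9/0.18 = 10.556
Step 2: 320 μL + 2700 μL = 3020 μL total → factor 3020/320 = 9.4375
Step 3: 0.75 mL + 11.25 mL = 12 mL total → factor 12/0.75 = 16
Overall dilution factor = 10.556 × 9.4375 × 16 = 1593.9

1.59 × 10^3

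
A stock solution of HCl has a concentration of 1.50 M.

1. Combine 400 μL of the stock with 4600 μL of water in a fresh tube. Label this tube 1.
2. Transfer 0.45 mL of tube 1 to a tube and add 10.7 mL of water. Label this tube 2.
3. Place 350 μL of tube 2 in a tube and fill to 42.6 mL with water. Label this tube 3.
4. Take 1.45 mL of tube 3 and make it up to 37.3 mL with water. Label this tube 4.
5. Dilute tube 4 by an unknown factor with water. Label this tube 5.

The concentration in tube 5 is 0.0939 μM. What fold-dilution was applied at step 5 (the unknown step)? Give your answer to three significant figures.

Step 1: 400 μL + 4600 μL = 5000 μL total → factor 5000/400 = 12.5
Step 2: 0.45 mL + 10.7 mL = 11.15 mL total → factor 11.15/0.45 = 24.778
Step 3: 350 μL brought to 42.6 mL → factor 42600/350 = 121.71
Step 4: 1.45 mL brought to 37.3 mL → factor 37.3/1.45 = 25.724
Step 5: unknown factor x
Product of known-step factors = 9.6974 × 10^5
Overall factor = 1.50 M / (0.0939 μM) = 1.5974 × 10^7
x = 1.5974 × 10^7 / 9.6974 × 10^5 = 16.5

16.5-fold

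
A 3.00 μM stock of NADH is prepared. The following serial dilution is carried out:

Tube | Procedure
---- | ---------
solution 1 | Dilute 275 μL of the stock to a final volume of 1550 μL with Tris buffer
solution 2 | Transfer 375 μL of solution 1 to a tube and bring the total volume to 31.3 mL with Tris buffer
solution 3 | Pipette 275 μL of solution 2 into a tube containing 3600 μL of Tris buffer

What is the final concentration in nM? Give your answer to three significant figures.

Step 1: 275 μL brought to 1550 μL → factor 1550/275 = 5.6364
Step 2: 375 μL brought to 31.3 mL → factor 31300/375 = 83.467
Step 3: 275 μL + 3600 μL = 3875 μL total → factor 3875/275 = 14.091
Overall dilution factor = 5.6364 × 83.467 × 14.091 = 6629
Final = 3.00 μM / 6629 = 0.0004526 μM = 0.453 nM

0.453 nM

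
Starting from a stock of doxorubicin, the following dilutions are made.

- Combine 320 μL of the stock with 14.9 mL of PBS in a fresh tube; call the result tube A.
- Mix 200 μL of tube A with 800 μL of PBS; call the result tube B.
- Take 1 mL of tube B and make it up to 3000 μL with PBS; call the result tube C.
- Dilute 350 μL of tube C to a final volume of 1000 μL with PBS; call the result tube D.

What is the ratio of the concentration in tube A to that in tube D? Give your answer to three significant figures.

Step 1: 320 μL + 14.9 mL = 15220 μL total → factor 15220/320 = 47.562
Step 2: 200 μL + 800 μL = 1000 μL total → factor 1000/200 = 5
Step 3: 1 mL brought to 3000 μL → factor 3/1 = 3
Step 4: 350 μL brought to 1000 μL → factor 1000/350 = 2.8571
Dilution factor to tube A = 47.562; to tube D = 2038.4
[tube A]/[tube D] = (factor to tube D)/(factor to tube A) = 2038.4/47.562 = 42.9

42.9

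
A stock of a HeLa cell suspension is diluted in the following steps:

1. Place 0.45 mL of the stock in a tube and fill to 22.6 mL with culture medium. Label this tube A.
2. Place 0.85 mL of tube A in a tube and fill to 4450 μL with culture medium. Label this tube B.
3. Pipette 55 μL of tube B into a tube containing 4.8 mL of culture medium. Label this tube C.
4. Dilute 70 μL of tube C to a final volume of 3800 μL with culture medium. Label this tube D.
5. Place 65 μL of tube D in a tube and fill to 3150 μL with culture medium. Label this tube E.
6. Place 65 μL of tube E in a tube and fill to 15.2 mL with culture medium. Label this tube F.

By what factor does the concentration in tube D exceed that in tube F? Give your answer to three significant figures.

Step 1: 0.45 mL brought to 22.6 mL → factor 22.6/0.45 = 50.222
Step 2: 0.85 mL brought to 4450 μL → factor 4.45/0.85 = 5.2353
Step 3: 55 μL + 4.8 mL = 4855 μL total → factor 4855/55 = 88.273
Step 4: 70 μL brought to 3800 μL → factor 3800/70 = 54.286
Step 5: 65 μL brought to 3150 μL → factor 3150/65 = 48.462
Step 6: 65 μL brought to 15.2 mL → factor 15200/65 = 233.85
Dilution factor to tube D = 1.2599 × 10^6; to tube F = 1.4278 × 10^10
[tube D]/[tube F] = (factor to tube F)/(factor to tube D) = 1.4278 × 10^10/1.2599 × 10^6 = 1.13 × 10^4

1.13 × 10^4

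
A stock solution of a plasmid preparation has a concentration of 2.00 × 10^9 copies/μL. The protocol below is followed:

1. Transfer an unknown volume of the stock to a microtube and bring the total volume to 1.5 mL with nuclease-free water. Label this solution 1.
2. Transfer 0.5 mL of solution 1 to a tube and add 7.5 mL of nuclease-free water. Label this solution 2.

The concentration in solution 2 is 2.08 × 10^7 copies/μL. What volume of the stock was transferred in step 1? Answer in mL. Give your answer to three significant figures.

0.250 mL

Step 1: v brought to 1.5 mL → factor = 1.5 mL/v
Step 2: 0.5 mL + 7.5 mL = 8 mL total → factor 8/0.5 = 16
Product of known-step factors = 16
Overall factor = 2.00 × 10^9 copies/μL / (2.08 × 10^7 copies/μL) = 96.154
Step-1 factor = 96.154 / 16 = 6.0096
v = 1.5 mL / 6.0096 = 0.250 mL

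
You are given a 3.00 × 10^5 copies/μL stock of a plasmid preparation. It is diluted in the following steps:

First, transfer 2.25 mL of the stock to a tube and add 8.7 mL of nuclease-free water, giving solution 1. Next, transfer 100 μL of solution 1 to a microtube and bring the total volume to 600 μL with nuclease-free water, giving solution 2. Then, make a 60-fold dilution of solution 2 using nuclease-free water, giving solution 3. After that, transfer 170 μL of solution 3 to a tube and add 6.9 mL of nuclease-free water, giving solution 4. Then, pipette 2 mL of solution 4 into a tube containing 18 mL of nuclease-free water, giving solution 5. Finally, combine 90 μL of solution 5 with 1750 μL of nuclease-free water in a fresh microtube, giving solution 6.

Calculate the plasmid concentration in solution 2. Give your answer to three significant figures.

1.03 × 10^4 copies/μL

Step 1: 2.25 mL + 8.7 mL = 10.95 mL total → factor 10.95/2.25 = 4.8667
Step 2: 100 μL brought to 600 μL → factor 600/100 = 6
Dilution factor through solution 2 = 4.8667 × 6 = 29.2
[solution 2] = 3.00 × 10^5 copies/μL / 29.2 = 1.03 × 10^4 copies/μL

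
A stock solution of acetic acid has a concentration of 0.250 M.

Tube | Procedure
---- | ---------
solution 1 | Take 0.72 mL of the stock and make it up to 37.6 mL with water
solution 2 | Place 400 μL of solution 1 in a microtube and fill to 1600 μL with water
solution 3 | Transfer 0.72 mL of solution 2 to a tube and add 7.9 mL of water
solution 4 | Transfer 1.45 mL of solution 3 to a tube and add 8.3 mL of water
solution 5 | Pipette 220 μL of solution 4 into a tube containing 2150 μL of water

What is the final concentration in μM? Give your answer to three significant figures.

Step 1: 0.72 mL brought to 37.6 mL → factor 37.6/0.72 = 52.222
Step 2: 400 μL brought to 1600 μL → factor 1600/400 = 4
Step 3: 0.72 mL + 7.9 mL = 8.62 mL total → factor 8.62/0.72 = 11.972
Step 4: 1.45 mL + 8.3 mL = 9.75 mL total → factor 9.75/1.45 = 6.7241
Step 5: 220 μL + 2150 μL = 2370 μL total → factor 2370/220 = 10.773
Overall dilution factor = 52.222 × 4 × 11.972 × 6.7241 × 10.773 = 1.8116 × 10^5
Final = 0.250 M / 1.8116 × 10^5 = 1.380 × 10^-6 M = 1.38 μM

1.38 μM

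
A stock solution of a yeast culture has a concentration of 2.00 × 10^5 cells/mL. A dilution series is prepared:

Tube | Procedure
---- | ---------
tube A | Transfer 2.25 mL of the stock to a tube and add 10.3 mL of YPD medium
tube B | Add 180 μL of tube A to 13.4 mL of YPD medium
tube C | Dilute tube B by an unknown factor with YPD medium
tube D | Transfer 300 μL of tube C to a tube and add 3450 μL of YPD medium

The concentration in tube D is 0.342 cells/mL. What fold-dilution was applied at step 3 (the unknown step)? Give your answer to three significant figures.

111-fold

Step 1: 2.25 mL + 10.3 mL = 12.55 mL total → factor 12.55/2.25 = 5.5778
Step 2: 180 μL + 13.4 mL = 13580 μL total → factor 13580/180 = 75.444
Step 3: unknown factor x
Step 4: 300 μL + 3450 μL = 3750 μL total → factor 3750/300 = 12.5
Product of known-step factors = 5260.2
Overall factor = 2.00 × 10^5 cells/mL / (0.342 cells/mL) = 5.848 × 10^5
x = 5.848 × 10^5 / 5260.2 = 111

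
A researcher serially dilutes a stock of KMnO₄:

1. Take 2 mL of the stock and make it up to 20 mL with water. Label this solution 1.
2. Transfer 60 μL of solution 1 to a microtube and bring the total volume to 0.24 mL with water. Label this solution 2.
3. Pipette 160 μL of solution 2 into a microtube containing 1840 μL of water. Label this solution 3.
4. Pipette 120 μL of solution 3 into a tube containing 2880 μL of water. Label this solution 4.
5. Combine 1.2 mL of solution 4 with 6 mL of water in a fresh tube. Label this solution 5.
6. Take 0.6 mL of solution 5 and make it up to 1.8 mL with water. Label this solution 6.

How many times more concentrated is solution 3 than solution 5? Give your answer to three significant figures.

Step 1: 2 mL brought to 20 mL → factor 20/2 = 10
Step 2: 60 μL brought to 0.24 mL → factor 240/60 = 4
Step 3: 160 μL + 1840 μL = 2000 μL total → factor 2000/160 = 12.5
Step 4: 120 μL + 2880 μL = 3000 μL total → factor 3000/120 = 25
Step 5: 1.2 mL + 6 mL = 7.2 mL total → factor 7.2/1.2 = 6
Dilution factor to solution 3 = 500; to solution 5 = 75000
[solution 3]/[solution 5] = (factor to solution 5)/(factor to solution 3) = 75000/500 = 150

150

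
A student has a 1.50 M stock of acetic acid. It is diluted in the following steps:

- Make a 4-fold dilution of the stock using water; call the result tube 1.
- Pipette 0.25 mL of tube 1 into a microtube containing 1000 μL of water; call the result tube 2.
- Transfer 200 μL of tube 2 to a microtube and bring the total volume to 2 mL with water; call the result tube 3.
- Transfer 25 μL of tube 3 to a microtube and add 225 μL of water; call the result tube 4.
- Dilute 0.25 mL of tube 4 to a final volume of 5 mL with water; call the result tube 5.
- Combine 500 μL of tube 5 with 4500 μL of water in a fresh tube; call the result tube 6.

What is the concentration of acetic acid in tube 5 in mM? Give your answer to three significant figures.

Step 1: 4-fold → factor 4
Step 2: 0.25 mL + 1000 μL = 1.25 mL total → factor 1.25/0.25 = 5
Step 3: 200 μL brought to 2 mL → factor 2000/200 = 10
Step 4: 25 μL + 225 μL = 250 μL total → factor 250/25 = 10
Step 5: 0.25 mL brought to 5 mL → factor 5/0.25 = 20
Dilution factor through tube 5 = 4 × 5 × 10 × 10 × 20 = 40000
[tube 5] = 1.50 M / 40000 = 3.750 × 10^-5 M = 0.0375 mM

0.0375 mM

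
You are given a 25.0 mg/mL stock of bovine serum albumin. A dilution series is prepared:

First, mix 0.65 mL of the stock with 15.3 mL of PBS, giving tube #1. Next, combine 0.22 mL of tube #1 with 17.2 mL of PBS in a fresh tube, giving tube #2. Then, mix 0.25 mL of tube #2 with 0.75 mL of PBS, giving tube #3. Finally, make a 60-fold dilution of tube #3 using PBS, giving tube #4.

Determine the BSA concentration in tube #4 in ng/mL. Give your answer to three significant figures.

Step 1: 0.65 mL + 15.3 mL = 15.95 mL total → factor 15.95/0.65 = 24.538
Step 2: 0.22 mL + 17.2 mL = 17.42 mL total → factor 17.42/0.22 = 79.182
Step 3: 0.25 mL + 0.75 mL = 1 mL total → factor 1/0.25 = 4
Step 4: 60-fold → factor 60
Overall dilution factor = 24.538 × 79.182 × 4 × 60 = 4.6632 × 10^5
Final = 25.0 mg/mL / 4.6632 × 10^5 = 5.361 × 10^-5 mg/mL = 53.6 ng/mL

53.6 ng/mL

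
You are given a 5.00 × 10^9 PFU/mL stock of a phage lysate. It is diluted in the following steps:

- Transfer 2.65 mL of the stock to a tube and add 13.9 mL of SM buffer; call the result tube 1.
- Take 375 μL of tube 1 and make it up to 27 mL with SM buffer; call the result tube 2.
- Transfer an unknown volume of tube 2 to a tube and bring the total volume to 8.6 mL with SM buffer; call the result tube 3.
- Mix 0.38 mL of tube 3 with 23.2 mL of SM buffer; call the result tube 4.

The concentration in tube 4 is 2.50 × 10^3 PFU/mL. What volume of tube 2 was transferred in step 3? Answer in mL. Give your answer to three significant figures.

0.120 mL

Step 1: 2.65 mL + 13.9 mL = 16.55 mL total → factor 16.55/2.65 = 6.2453
Step 2: 375 μL brought to 27 mL → factor 27000/375 = 72
Step 3: v brought to 8.6 mL → factor = 8.6 mL/v
Step 4: 0.38 mL + 23.2 mL = 23.58 mL total → factor 23.58/0.38 = 62.053
Product of known-step factors = 27903
Overall factor = 5.00 × 10^9 PFU/mL / (2.50 × 10^3 PFU/mL) = 2 × 10^6
Step-3 factor = 2 × 10^6 / 27903 = 71.678
v = 8.6 mL / 71.678 = 0.120 mL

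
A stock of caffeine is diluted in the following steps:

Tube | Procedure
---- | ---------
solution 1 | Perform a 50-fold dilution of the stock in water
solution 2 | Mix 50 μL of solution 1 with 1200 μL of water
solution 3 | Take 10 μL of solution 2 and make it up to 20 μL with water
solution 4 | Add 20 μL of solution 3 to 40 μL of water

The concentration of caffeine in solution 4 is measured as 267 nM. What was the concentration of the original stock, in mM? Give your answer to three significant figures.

2.00 mM

Step 1: 50-fold → factor 50
Step 2: 50 μL + 1200 μL = 1250 μL total → factor 1250/50 = 25
Step 3: 10 μL brought to 20 μL → factor 20/10 = 2
Step 4: 20 μL + 40 μL = 60 μL total → factor 60/20 = 3
Overall dilution factor = 50 × 25 × 2 × 3 = 7500
Stock = 267 nM × 7500 = 2.002 × 10^6 nM = 2.00 mM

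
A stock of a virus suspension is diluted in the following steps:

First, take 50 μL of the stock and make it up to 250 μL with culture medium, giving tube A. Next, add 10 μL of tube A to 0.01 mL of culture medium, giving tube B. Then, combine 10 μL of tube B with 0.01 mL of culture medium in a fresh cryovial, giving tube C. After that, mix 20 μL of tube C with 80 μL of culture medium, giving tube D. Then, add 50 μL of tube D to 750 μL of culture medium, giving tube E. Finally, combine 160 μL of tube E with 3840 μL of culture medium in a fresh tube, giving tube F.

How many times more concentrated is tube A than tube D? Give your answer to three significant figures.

20.0

Step 1: 50 μL brought to 250 μL → factor 250/50 = 5
Step 2: 10 μL + 0.01 mL = 20 μL total → factor 20/10 = 2
Step 3: 10 μL + 0.01 mL = 20 μL total → factor 20/10 = 2
Step 4: 20 μL + 80 μL = 100 μL total → factor 100/20 = 5
Dilution factor to tube A = 5; to tube D = 100
[tube A]/[tube D] = (factor to tube D)/(factor to tube A) = 100/5 = 20.0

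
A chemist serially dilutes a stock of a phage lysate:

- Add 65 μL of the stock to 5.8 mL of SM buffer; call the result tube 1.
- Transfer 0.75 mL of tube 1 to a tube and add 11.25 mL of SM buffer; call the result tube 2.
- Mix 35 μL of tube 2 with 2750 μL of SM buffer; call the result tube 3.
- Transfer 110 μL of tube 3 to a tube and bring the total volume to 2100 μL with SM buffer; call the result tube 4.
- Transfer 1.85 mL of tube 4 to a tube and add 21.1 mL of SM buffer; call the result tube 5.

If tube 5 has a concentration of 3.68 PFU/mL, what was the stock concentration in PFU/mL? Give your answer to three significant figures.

Step 1: 65 μL + 5.8 mL = 5865 μL total → factor 5865/65 = 90.231
Step 2: 0.75 mL + 11.25 mL = 12 mL total → factor 12/0.75 = 16
Step 3: 35 μL + 2750 μL = 2785 μL total → factor 2785/35 = 79.571
Step 4: 110 μL brought to 2100 μL → factor 2100/110 = 19.091
Step 5: 1.85 mL + 21.1 mL = 22.95 mL total → factor 22.95/1.85 = 12.405
Overall dilution factor = 90.231 × 16 × 79.571 × 19.091 × 12.405 = 2.7206 × 10^7
Stock = 3.68 PFU/mL × 2.7206 × 10^7 = 1.00 × 10^8 PFU/mL

1.00 × 10^8 PFU/mL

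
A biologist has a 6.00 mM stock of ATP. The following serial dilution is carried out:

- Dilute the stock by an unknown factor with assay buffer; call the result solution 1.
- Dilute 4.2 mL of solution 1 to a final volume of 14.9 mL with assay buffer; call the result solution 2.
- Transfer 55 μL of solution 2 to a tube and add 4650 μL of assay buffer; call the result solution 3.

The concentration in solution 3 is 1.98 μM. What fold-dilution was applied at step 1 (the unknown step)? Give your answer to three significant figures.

9.99-fold

Step 1: unknown factor x
Step 2: 4.2 mL brought to 14.9 mL → factor 14.9/4.2 = 3.5476
Step 3: 55 μL + 4650 μL = 4705 μL total → factor 4705/55 = 85.545
Product of known-step factors = 303.48
Overall factor = 6.00 mM / (1.98 μM) = 3030.3
x = 3030.3 / 303.48 = 9.99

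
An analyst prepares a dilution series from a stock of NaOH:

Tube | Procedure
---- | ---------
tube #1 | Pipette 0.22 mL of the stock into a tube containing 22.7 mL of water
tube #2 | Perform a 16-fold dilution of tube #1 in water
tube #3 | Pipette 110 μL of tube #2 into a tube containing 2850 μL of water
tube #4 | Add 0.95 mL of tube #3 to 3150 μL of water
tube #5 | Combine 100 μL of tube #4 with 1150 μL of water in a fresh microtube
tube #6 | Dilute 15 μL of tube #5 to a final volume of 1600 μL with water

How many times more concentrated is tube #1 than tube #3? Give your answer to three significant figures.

Step 1: 0.22 mL + 22.7 mL = 22.92 mL total → factor 22.92/0.22 = 104.18
Step 2: 16-fold → factor 16
Step 3: 110 μL + 2850 μL = 2960 μL total → factor 2960/110 = 26.909
Dilution factor to tube #1 = 104.18; to tube #3 = 44855
[tube #1]/[tube #3] = (factor to tube #3)/(factor to tube #1) = 44855/104.18 = 431

431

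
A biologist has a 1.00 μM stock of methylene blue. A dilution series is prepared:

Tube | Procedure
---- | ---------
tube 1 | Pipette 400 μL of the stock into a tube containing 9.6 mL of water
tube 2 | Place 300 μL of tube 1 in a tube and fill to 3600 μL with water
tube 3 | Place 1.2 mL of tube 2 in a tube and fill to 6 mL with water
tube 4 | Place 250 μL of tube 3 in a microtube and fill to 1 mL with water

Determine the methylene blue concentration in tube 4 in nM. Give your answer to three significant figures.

Step 1: 400 μL + 9.6 mL = 10000 μL total → factor 10000/400 = 25
Step 2: 300 μL brought to 3600 μL → factor 3600/300 = 12
Step 3: 1.2 mL brought to 6 mL → factor 6/1.2 = 5
Step 4: 250 μL brought to 1 mL → factor 1000/250 = 4
Overall dilution factor = 25 × 12 × 5 × 4 = 6000
Final = 1.00 μM / 6000 = 0.0001667 μM = 0.167 nM

0.167 nM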